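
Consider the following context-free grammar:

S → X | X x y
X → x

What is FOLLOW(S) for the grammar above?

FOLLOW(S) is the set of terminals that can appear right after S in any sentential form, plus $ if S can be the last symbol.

We compute FOLLOW(S) using the standard algorithm.
FOLLOW(S) starts with {$}.
FIRST(S) = {x}
FIRST(X) = {x}
FOLLOW(S) = {$}
FOLLOW(X) = {$, x}
Therefore, FOLLOW(S) = {$}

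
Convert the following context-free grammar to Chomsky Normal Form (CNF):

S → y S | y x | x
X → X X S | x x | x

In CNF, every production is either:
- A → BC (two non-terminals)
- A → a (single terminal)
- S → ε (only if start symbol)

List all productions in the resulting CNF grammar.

TY → y; TX → x; S → x; X → x; S → TY S; S → TY TX; X → X X0; X0 → X S; X → TX TX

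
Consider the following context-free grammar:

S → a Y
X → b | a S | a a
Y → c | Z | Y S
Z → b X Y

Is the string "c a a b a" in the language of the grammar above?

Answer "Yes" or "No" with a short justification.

No - no valid derivation exists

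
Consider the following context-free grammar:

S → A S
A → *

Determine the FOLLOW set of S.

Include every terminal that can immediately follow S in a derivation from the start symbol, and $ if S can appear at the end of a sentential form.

We compute FOLLOW(S) using the standard algorithm.
FOLLOW(S) starts with {$}.
FIRST(A) = {*}
FIRST(S) = {*}
FOLLOW(A) = {*}
FOLLOW(S) = {$}
Therefore, FOLLOW(S) = {$}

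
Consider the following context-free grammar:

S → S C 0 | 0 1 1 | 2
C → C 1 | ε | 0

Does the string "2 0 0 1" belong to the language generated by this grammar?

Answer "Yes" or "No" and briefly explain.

No - no valid derivation exists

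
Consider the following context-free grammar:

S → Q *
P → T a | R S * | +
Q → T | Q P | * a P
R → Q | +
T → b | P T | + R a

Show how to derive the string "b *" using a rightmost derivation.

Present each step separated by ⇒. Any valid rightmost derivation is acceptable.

S ⇒ Q * ⇒ T * ⇒ b *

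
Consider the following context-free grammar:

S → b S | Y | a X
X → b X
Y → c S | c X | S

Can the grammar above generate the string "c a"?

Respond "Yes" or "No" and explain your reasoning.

No - no valid derivation exists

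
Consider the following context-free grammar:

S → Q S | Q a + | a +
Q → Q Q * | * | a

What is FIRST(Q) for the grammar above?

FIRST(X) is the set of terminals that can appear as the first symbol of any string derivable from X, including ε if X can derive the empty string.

We compute FIRST(Q) using the standard algorithm.
FIRST(Q) = {*, a}
FIRST(S) = {*, a}
Therefore, FIRST(Q) = {*, a}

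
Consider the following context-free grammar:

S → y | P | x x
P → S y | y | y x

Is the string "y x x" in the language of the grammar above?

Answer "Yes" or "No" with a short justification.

No - no valid derivation exists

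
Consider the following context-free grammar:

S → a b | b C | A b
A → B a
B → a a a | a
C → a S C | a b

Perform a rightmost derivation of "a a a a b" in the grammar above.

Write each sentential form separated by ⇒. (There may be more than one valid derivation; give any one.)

S ⇒ A b ⇒ B a b ⇒ a a a a b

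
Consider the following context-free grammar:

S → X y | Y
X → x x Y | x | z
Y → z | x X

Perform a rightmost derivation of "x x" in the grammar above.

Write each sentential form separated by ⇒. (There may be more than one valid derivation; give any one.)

S ⇒ Y ⇒ x X ⇒ x x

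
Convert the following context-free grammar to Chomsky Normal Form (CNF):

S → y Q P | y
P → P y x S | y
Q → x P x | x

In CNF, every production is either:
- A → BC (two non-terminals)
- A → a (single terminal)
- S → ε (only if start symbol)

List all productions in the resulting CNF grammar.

TY → y; S → y; TX → x; P → y; Q → x; S → TY X0; X0 → Q P; P → P X1; X1 → TY X2; X2 → TX S; Q → TX X3; X3 → P TX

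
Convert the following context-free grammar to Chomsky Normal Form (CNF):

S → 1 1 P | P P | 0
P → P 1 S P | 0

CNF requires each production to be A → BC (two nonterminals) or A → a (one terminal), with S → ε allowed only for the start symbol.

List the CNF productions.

T1 → 1; S → 0; P → 0; S → T1 X0; X0 → T1 P; S → P P; P → P X1; X1 → T1 X2; X2 → S P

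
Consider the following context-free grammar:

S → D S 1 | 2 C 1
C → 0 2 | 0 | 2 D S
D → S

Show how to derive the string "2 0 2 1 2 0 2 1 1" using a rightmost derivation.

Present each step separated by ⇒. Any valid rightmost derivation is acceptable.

S ⇒ D S 1 ⇒ D 2 C 1 1 ⇒ D 2 0 2 1 1 ⇒ S 2 0 2 1 1 ⇒ 2 C 1 2 0 2 1 1 ⇒ 2 0 2 1 2 0 2 1 1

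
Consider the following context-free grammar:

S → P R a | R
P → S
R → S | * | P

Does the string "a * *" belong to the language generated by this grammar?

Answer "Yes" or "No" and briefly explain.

No - no valid derivation exists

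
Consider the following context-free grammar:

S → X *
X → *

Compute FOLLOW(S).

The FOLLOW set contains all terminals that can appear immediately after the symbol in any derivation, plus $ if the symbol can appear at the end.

We compute FOLLOW(S) using the standard algorithm.
FOLLOW(S) starts with {$}.
FIRST(S) = {*}
FIRST(X) = {*}
FOLLOW(S) = {$}
FOLLOW(X) = {*}
Therefore, FOLLOW(S) = {$}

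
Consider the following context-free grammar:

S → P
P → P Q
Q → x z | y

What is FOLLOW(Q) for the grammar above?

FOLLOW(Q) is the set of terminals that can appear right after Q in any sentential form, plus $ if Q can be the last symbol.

We compute FOLLOW(Q) using the standard algorithm.
FOLLOW(S) starts with {$}.
FIRST(P) = {}
FIRST(Q) = {x, y}
FIRST(S) = {}
FOLLOW(P) = {$, x, y}
FOLLOW(Q) = {$, x, y}
FOLLOW(S) = {$}
Therefore, FOLLOW(Q) = {$, x, y}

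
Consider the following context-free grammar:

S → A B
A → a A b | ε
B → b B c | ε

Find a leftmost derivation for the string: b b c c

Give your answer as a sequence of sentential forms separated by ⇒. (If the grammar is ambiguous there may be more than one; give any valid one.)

S ⇒ A B ⇒ B ⇒ b B c ⇒ b b B c c ⇒ b b c c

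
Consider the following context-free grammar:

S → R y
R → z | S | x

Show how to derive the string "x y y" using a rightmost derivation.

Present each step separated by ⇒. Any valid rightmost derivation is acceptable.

S ⇒ R y ⇒ S y ⇒ R y y ⇒ x y y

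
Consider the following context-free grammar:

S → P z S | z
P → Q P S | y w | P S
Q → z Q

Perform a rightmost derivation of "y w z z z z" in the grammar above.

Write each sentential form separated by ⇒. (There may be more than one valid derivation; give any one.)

S ⇒ P z S ⇒ P z z ⇒ P S z z ⇒ P z z z ⇒ P S z z z ⇒ P z z z z ⇒ y w z z z z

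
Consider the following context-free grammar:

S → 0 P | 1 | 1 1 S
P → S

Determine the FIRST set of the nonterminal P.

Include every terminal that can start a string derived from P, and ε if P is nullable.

We compute FIRST(P) using the standard algorithm.
FIRST(P) = {0, 1}
FIRST(S) = {0, 1}
Therefore, FIRST(P) = {0, 1}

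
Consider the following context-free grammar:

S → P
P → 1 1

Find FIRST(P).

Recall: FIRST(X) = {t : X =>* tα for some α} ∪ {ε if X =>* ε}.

We compute FIRST(P) using the standard algorithm.
FIRST(P) = {1}
FIRST(S) = {1}
Therefore, FIRST(P) = {1}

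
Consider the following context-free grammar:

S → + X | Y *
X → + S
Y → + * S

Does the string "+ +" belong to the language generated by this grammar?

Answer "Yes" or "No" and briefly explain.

No - no valid derivation exists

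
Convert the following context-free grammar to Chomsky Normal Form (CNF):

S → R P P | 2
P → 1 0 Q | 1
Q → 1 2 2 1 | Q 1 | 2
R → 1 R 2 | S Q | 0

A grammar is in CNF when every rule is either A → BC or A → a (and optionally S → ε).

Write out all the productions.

S → 2; T1 → 1; T0 → 0; P → 1; T2 → 2; Q → 2; R → 0; S → R X0; X0 → P P; P → T1 X1; X1 → T0 Q; Q → T1 X2; X2 → T2 X3; X3 → T2 T1; Q → Q T1; R → T1 X4; X4 → R T2; R → S Q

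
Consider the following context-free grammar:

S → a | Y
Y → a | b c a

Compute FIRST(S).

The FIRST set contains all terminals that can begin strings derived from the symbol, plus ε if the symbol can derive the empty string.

We compute FIRST(S) using the standard algorithm.
FIRST(S) = {a, b}
FIRST(Y) = {a, b}
Therefore, FIRST(S) = {a, b}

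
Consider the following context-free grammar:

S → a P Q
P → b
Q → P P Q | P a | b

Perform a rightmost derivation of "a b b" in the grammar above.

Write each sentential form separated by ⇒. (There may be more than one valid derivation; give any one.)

S ⇒ a P Q ⇒ a P b ⇒ a b b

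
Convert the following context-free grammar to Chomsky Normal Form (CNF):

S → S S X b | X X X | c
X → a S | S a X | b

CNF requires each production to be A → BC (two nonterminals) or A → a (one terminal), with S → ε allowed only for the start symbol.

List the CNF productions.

TB → b; S → c; TA → a; X → b; S → S X0; X0 → S X1; X1 → X TB; S → X X2; X2 → X X; X → TA S; X → S X3; X3 → TA X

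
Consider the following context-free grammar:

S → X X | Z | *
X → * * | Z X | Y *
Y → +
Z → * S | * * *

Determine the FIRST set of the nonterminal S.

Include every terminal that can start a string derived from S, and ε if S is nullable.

We compute FIRST(S) using the standard algorithm.
FIRST(S) = {*, +}
FIRST(X) = {*, +}
FIRST(Y) = {+}
FIRST(Z) = {*}
Therefore, FIRST(S) = {*, +}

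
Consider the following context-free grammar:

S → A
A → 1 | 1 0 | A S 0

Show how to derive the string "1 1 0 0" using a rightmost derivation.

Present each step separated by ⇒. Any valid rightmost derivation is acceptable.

S ⇒ A ⇒ A S 0 ⇒ A A 0 ⇒ A 1 0 0 ⇒ 1 1 0 0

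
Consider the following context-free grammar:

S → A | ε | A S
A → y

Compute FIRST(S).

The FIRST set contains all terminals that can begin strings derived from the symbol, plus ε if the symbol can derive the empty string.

We compute FIRST(S) using the standard algorithm.
FIRST(A) = {y}
FIRST(S) = {y, ε}
Therefore, FIRST(S) = {y, ε}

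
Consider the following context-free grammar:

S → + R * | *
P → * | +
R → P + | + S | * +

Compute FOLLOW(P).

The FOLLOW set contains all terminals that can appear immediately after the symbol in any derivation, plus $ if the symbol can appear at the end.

We compute FOLLOW(P) using the standard algorithm.
FOLLOW(S) starts with {$}.
FIRST(P) = {*, +}
FIRST(R) = {*, +}
FIRST(S) = {*, +}
FOLLOW(P) = {+}
FOLLOW(R) = {*}
FOLLOW(S) = {$, *}
Therefore, FOLLOW(P) = {+}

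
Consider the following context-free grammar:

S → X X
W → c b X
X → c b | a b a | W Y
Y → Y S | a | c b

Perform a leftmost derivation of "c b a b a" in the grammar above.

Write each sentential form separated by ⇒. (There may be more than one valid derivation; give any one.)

S ⇒ X X ⇒ c b X ⇒ c b a b a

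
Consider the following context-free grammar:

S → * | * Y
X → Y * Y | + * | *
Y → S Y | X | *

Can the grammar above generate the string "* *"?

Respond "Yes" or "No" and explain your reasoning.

Yes - a valid derivation exists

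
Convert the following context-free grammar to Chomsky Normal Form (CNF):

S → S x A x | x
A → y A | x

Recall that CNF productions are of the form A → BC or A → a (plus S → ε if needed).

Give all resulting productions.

TX → x; S → x; TY → y; A → x; S → S X0; X0 → TX X1; X1 → A TX; A → TY A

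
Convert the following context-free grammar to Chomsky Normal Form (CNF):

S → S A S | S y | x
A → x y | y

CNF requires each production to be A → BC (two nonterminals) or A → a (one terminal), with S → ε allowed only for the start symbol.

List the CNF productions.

TY → y; S → x; TX → x; A → y; S → S X0; X0 → A S; S → S TY; A → TX TY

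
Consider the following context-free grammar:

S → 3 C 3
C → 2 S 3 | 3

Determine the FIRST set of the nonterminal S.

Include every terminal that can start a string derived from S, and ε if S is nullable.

We compute FIRST(S) using the standard algorithm.
FIRST(C) = {2, 3}
FIRST(S) = {3}
Therefore, FIRST(S) = {3}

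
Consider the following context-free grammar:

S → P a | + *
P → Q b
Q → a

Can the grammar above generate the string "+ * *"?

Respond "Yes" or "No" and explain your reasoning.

No - no valid derivation exists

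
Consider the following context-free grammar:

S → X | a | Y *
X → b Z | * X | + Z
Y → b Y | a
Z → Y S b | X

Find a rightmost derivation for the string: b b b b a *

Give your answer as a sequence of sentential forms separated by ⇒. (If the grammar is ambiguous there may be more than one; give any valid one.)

S ⇒ Y * ⇒ b Y * ⇒ b b Y * ⇒ b b b Y * ⇒ b b b b Y * ⇒ b b b b a *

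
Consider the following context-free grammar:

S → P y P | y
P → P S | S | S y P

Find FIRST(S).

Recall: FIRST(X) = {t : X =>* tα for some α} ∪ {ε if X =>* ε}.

We compute FIRST(S) using the standard algorithm.
FIRST(P) = {y}
FIRST(S) = {y}
Therefore, FIRST(S) = {y}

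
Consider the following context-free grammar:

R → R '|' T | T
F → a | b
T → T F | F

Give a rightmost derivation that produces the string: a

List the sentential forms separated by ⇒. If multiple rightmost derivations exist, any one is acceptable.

R ⇒ T ⇒ F ⇒ a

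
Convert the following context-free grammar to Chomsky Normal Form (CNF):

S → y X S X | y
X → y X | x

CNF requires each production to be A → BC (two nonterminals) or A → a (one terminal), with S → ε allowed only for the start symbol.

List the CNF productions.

TY → y; S → y; X → x; S → TY X0; X0 → X X1; X1 → S X; X → TY X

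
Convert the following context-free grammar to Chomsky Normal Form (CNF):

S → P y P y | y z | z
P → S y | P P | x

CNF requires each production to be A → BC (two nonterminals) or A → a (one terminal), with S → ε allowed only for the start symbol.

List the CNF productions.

TY → y; TZ → z; S → z; P → x; S → P X0; X0 → TY X1; X1 → P TY; S → TY TZ; P → S TY; P → P P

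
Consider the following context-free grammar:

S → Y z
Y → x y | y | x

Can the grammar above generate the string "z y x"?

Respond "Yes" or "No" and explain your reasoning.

No - no valid derivation exists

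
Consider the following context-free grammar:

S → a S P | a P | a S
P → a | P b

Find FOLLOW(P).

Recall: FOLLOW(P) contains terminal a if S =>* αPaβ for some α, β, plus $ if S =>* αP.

We compute FOLLOW(P) using the standard algorithm.
FOLLOW(S) starts with {$}.
FIRST(P) = {a}
FIRST(S) = {a}
FOLLOW(P) = {$, a, b}
FOLLOW(S) = {$, a}
Therefore, FOLLOW(P) = {$, a, b}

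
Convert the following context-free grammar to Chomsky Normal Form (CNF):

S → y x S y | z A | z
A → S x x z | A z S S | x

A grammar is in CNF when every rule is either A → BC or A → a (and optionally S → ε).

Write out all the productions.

TY → y; TX → x; TZ → z; S → z; A → x; S → TY X0; X0 → TX X1; X1 → S TY; S → TZ A; A → S X2; X2 → TX X3; X3 → TX TZ; A → A X4; X4 → TZ X5; X5 → S S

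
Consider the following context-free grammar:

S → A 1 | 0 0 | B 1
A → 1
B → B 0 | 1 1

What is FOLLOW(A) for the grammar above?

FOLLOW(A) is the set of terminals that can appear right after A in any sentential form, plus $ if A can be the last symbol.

We compute FOLLOW(A) using the standard algorithm.
FOLLOW(S) starts with {$}.
FIRST(A) = {1}
FIRST(B) = {1}
FIRST(S) = {0, 1}
FOLLOW(A) = {1}
FOLLOW(B) = {0, 1}
FOLLOW(S) = {$}
Therefore, FOLLOW(A) = {1}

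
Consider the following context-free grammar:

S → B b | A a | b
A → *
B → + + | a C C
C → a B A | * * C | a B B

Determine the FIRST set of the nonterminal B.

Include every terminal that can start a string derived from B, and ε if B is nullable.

We compute FIRST(B) using the standard algorithm.
FIRST(A) = {*}
FIRST(B) = {+, a}
FIRST(C) = {*, a}
FIRST(S) = {*, +, a, b}
Therefore, FIRST(B) = {+, a}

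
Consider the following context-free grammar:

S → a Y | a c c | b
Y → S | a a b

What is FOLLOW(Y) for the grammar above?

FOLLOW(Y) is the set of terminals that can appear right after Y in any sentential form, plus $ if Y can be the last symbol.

We compute FOLLOW(Y) using the standard algorithm.
FOLLOW(S) starts with {$}.
FIRST(S) = {a, b}
FIRST(Y) = {a, b}
FOLLOW(S) = {$}
FOLLOW(Y) = {$}
Therefore, FOLLOW(Y) = {$}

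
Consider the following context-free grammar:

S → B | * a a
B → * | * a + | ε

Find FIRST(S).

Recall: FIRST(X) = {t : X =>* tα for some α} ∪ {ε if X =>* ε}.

We compute FIRST(S) using the standard algorithm.
FIRST(B) = {*, ε}
FIRST(S) = {*, ε}
Therefore, FIRST(S) = {*, ε}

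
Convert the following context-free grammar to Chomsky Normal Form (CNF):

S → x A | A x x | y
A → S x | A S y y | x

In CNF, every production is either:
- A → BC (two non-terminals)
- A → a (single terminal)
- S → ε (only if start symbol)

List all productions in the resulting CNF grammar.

TX → x; S → y; TY → y; A → x; S → TX A; S → A X0; X0 → TX TX; A → S TX; A → A X1; X1 → S X2; X2 → TY TY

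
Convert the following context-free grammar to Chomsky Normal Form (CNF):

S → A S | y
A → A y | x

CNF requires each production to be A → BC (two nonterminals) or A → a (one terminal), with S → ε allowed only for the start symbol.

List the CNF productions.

S → y; TY → y; A → x; S → A S; A → A TY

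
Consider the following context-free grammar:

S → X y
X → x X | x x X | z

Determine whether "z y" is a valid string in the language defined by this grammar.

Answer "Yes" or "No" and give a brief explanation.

Yes - a valid derivation exists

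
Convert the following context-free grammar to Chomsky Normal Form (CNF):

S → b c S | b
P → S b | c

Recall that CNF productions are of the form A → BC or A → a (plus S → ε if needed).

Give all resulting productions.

TB → b; TC → c; S → b; P → c; S → TB X0; X0 → TC S; P → S TB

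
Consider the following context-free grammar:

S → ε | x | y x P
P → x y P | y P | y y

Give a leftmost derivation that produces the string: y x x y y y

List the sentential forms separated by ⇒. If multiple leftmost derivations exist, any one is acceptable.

S ⇒ y x P ⇒ y x x y P ⇒ y x x y y y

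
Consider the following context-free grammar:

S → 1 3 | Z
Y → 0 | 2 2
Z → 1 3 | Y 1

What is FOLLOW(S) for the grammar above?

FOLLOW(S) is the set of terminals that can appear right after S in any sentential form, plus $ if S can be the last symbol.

We compute FOLLOW(S) using the standard algorithm.
FOLLOW(S) starts with {$}.
FIRST(S) = {0, 1, 2}
FIRST(Y) = {0, 2}
FIRST(Z) = {0, 1, 2}
FOLLOW(S) = {$}
FOLLOW(Y) = {1}
FOLLOW(Z) = {$}
Therefore, FOLLOW(S) = {$}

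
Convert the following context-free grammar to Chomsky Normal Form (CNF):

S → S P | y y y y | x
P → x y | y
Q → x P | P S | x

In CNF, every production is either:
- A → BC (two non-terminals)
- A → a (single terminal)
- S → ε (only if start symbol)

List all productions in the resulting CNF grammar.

TY → y; S → x; TX → x; P → y; Q → x; S → S P; S → TY X0; X0 → TY X1; X1 → TY TY; P → TX TY; Q → TX P; Q → P S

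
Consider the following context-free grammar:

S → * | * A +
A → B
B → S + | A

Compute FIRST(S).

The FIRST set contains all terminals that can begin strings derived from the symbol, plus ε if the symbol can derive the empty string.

We compute FIRST(S) using the standard algorithm.
FIRST(A) = {*}
FIRST(B) = {*}
FIRST(S) = {*}
Therefore, FIRST(S) = {*}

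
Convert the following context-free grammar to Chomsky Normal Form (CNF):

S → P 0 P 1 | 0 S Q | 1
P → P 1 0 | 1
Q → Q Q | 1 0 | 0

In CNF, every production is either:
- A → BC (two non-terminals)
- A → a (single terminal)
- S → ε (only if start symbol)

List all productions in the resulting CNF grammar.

T0 → 0; T1 → 1; S → 1; P → 1; Q → 0; S → P X0; X0 → T0 X1; X1 → P T1; S → T0 X2; X2 → S Q; P → P X3; X3 → T1 T0; Q → Q Q; Q → T1 T0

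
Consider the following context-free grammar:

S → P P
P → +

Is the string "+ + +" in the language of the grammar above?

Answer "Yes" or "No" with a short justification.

No - no valid derivation exists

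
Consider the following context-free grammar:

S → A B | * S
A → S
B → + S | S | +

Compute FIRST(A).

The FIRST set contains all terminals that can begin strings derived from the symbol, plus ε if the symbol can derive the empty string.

We compute FIRST(A) using the standard algorithm.
FIRST(A) = {*}
FIRST(B) = {*, +}
FIRST(S) = {*}
Therefore, FIRST(A) = {*}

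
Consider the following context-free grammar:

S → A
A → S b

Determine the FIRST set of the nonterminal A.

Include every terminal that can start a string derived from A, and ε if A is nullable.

We compute FIRST(A) using the standard algorithm.
FIRST(A) = {}
FIRST(S) = {}
Therefore, FIRST(A) = {}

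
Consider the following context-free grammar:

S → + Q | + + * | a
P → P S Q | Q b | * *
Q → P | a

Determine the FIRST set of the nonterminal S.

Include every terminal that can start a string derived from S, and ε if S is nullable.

We compute FIRST(S) using the standard algorithm.
FIRST(P) = {*, a}
FIRST(Q) = {*, a}
FIRST(S) = {+, a}
Therefore, FIRST(S) = {+, a}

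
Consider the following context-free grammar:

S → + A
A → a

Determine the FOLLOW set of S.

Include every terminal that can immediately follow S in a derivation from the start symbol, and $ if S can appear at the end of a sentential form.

We compute FOLLOW(S) using the standard algorithm.
FOLLOW(S) starts with {$}.
FIRST(A) = {a}
FIRST(S) = {+}
FOLLOW(A) = {$}
FOLLOW(S) = {$}
Therefore, FOLLOW(S) = {$}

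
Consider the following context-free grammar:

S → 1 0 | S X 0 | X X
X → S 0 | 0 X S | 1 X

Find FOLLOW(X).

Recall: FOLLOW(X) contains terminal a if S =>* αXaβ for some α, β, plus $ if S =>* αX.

We compute FOLLOW(X) using the standard algorithm.
FOLLOW(S) starts with {$}.
FIRST(S) = {0, 1}
FIRST(X) = {0, 1}
FOLLOW(S) = {$, 0, 1}
FOLLOW(X) = {$, 0, 1}
Therefore, FOLLOW(X) = {$, 0, 1}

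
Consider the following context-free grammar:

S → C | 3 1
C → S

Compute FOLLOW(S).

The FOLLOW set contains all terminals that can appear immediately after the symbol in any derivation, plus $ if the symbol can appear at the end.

We compute FOLLOW(S) using the standard algorithm.
FOLLOW(S) starts with {$}.
FIRST(C) = {3}
FIRST(S) = {3}
FOLLOW(C) = {$}
FOLLOW(S) = {$}
Therefore, FOLLOW(S) = {$}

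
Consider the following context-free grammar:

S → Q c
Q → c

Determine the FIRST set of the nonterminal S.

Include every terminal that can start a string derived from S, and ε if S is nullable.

We compute FIRST(S) using the standard algorithm.
FIRST(Q) = {c}
FIRST(S) = {c}
Therefore, FIRST(S) = {c}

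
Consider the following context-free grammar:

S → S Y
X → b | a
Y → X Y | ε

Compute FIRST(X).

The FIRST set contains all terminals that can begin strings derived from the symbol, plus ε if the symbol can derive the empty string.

We compute FIRST(X) using the standard algorithm.
FIRST(S) = {}
FIRST(X) = {a, b}
FIRST(Y) = {a, b, ε}
Therefore, FIRST(X) = {a, b}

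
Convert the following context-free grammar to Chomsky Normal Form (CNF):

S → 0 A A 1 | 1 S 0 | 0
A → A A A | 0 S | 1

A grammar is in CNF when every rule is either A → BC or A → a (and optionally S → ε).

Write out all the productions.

T0 → 0; T1 → 1; S → 0; A → 1; S → T0 X0; X0 → A X1; X1 → A T1; S → T1 X2; X2 → S T0; A → A X3; X3 → A A; A → T0 S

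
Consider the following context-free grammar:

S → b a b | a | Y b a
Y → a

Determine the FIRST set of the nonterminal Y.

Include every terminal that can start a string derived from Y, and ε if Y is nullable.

We compute FIRST(Y) using the standard algorithm.
FIRST(S) = {a, b}
FIRST(Y) = {a}
Therefore, FIRST(Y) = {a}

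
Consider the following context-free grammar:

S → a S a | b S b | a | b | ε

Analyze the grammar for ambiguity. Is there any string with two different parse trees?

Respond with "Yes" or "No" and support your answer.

No - the grammar is unambiguous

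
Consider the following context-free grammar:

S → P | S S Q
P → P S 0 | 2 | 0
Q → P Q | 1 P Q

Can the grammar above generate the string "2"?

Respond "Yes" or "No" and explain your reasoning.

Yes - a valid derivation exists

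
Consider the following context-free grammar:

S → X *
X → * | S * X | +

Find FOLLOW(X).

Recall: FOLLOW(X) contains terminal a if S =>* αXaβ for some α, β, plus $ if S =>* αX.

We compute FOLLOW(X) using the standard algorithm.
FOLLOW(S) starts with {$}.
FIRST(S) = {*, +}
FIRST(X) = {*, +}
FOLLOW(S) = {$, *}
FOLLOW(X) = {*}
Therefore, FOLLOW(X) = {*}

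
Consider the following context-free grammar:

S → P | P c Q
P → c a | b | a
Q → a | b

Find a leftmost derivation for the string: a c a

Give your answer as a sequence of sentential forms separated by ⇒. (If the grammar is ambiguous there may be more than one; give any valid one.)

S ⇒ P c Q ⇒ a c Q ⇒ a c a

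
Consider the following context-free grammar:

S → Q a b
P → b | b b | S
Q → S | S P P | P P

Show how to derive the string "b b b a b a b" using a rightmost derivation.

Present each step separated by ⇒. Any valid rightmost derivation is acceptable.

S ⇒ Q a b ⇒ S a b ⇒ Q a b a b ⇒ P P a b a b ⇒ P b a b a b ⇒ b b b a b a b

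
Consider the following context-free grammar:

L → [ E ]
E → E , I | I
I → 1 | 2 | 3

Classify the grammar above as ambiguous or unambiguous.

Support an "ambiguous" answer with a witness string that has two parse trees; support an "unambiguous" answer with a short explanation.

Unambiguous - every string in the language has a unique parse tree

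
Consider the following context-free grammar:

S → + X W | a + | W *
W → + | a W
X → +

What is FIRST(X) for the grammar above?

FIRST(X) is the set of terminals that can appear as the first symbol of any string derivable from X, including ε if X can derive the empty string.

We compute FIRST(X) using the standard algorithm.
FIRST(S) = {+, a}
FIRST(W) = {+, a}
FIRST(X) = {+}
Therefore, FIRST(X) = {+}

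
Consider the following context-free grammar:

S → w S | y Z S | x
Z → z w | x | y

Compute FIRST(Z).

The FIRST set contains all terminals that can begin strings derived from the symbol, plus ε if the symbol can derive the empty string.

We compute FIRST(Z) using the standard algorithm.
FIRST(S) = {w, x, y}
FIRST(Z) = {x, y, z}
Therefore, FIRST(Z) = {x, y, z}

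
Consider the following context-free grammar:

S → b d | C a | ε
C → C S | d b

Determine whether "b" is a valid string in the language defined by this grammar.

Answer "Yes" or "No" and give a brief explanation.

No - no valid derivation exists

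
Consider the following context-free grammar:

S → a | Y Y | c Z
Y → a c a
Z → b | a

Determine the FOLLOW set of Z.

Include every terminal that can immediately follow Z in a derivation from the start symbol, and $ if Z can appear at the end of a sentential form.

We compute FOLLOW(Z) using the standard algorithm.
FOLLOW(S) starts with {$}.
FIRST(S) = {a, c}
FIRST(Y) = {a}
FIRST(Z) = {a, b}
FOLLOW(S) = {$}
FOLLOW(Y) = {$, a}
FOLLOW(Z) = {$}
Therefore, FOLLOW(Z) = {$}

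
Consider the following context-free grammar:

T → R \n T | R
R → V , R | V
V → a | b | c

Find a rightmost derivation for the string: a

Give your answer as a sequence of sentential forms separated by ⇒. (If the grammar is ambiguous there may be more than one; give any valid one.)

T ⇒ R ⇒ V ⇒ a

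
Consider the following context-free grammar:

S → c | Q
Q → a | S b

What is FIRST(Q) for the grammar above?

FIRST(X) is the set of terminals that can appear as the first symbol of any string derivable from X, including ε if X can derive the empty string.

We compute FIRST(Q) using the standard algorithm.
FIRST(Q) = {a, c}
FIRST(S) = {a, c}
Therefore, FIRST(Q) = {a, c}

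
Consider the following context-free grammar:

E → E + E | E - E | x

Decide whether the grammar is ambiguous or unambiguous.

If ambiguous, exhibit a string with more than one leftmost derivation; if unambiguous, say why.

Ambiguous - the string 'x + x - x - x - x' has two distinct leftmost derivations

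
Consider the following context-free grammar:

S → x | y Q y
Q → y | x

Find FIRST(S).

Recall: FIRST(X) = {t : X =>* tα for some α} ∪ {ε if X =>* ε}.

We compute FIRST(S) using the standard algorithm.
FIRST(Q) = {x, y}
FIRST(S) = {x, y}
Therefore, FIRST(S) = {x, y}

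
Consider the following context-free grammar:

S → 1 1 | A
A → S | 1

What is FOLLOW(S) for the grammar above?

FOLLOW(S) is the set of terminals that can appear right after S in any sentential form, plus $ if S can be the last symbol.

We compute FOLLOW(S) using the standard algorithm.
FOLLOW(S) starts with {$}.
FIRST(A) = {1}
FIRST(S) = {1}
FOLLOW(A) = {$}
FOLLOW(S) = {$}
Therefore, FOLLOW(S) = {$}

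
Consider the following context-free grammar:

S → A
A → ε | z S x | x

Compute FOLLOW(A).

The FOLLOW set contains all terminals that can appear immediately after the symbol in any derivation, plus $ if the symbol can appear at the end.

We compute FOLLOW(A) using the standard algorithm.
FOLLOW(S) starts with {$}.
FIRST(A) = {x, z, ε}
FIRST(S) = {x, z, ε}
FOLLOW(A) = {$, x}
FOLLOW(S) = {$, x}
Therefore, FOLLOW(A) = {$, x}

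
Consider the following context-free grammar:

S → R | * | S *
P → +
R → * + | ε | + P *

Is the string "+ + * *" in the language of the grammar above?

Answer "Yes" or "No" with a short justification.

Yes - a valid derivation exists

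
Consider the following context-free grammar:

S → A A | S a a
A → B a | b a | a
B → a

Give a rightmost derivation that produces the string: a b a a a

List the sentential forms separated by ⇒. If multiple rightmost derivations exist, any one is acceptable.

S ⇒ S a a ⇒ A A a a ⇒ A b a a a ⇒ a b a a a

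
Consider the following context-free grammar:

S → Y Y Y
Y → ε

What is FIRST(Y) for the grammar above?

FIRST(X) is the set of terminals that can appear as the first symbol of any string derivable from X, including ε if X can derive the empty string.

We compute FIRST(Y) using the standard algorithm.
FIRST(S) = {ε}
FIRST(Y) = {ε}
Therefore, FIRST(Y) = {ε}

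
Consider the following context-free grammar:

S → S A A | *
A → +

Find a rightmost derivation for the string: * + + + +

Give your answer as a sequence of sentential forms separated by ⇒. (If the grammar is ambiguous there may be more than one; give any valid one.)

S ⇒ S A A ⇒ S A + ⇒ S + + ⇒ S A A + + ⇒ S A + + + ⇒ S + + + + ⇒ * + + + +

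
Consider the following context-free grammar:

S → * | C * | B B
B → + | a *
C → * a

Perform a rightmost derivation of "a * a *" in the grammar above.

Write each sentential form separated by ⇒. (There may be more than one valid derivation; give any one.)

S ⇒ B B ⇒ B a * ⇒ a * a *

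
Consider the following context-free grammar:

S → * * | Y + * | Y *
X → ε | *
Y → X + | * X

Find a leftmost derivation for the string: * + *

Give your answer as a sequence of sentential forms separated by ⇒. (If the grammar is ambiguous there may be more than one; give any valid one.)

S ⇒ Y + * ⇒ * X + * ⇒ * + *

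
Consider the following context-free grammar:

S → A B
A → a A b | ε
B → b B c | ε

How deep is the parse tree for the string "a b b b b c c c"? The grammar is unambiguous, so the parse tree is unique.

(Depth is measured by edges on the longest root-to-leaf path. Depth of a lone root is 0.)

5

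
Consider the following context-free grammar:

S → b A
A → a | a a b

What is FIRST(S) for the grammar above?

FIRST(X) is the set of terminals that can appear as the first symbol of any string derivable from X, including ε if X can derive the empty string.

We compute FIRST(S) using the standard algorithm.
FIRST(A) = {a}
FIRST(S) = {b}
Therefore, FIRST(S) = {b}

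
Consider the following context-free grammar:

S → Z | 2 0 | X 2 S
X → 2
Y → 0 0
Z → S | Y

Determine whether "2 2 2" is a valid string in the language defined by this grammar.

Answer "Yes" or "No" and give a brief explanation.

No - no valid derivation exists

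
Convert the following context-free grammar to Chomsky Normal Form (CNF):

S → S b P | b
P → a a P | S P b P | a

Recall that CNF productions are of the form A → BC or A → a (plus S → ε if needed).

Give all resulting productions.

TB → b; S → b; TA → a; P → a; S → S X0; X0 → TB P; P → TA X1; X1 → TA P; P → S X2; X2 → P X3; X3 → TB P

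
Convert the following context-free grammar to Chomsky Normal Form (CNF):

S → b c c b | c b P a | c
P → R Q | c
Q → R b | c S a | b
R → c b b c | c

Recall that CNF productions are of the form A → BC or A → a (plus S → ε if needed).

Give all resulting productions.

TB → b; TC → c; TA → a; S → c; P → c; Q → b; R → c; S → TB X0; X0 → TC X1; X1 → TC TB; S → TC X2; X2 → TB X3; X3 → P TA; P → R Q; Q → R TB; Q → TC X4; X4 → S TA; R → TC X5; X5 → TB X6; X6 → TB TC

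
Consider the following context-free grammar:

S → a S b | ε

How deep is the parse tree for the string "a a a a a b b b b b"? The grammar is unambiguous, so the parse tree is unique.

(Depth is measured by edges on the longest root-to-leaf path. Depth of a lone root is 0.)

6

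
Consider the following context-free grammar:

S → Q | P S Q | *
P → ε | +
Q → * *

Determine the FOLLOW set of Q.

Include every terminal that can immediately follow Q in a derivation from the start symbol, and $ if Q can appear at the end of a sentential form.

We compute FOLLOW(Q) using the standard algorithm.
FOLLOW(S) starts with {$}.
FIRST(P) = {+, ε}
FIRST(Q) = {*}
FIRST(S) = {*, +}
FOLLOW(P) = {*, +}
FOLLOW(Q) = {$, *}
FOLLOW(S) = {$, *}
Therefore, FOLLOW(Q) = {$, *}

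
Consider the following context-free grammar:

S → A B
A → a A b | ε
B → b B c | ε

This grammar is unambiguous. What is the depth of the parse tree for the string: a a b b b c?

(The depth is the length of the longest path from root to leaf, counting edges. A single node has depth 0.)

4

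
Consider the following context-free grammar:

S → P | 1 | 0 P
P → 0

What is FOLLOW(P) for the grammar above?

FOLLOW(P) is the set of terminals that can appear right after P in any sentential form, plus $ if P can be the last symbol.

We compute FOLLOW(P) using the standard algorithm.
FOLLOW(S) starts with {$}.
FIRST(P) = {0}
FIRST(S) = {0, 1}
FOLLOW(P) = {$}
FOLLOW(S) = {$}
Therefore, FOLLOW(P) = {$}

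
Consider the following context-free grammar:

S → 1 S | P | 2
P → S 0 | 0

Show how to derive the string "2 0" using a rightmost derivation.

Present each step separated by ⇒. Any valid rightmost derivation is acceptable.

S ⇒ P ⇒ S 0 ⇒ 2 0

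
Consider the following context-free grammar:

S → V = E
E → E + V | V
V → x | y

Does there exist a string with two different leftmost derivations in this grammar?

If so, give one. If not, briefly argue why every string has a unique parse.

No - every string in the language has a unique leftmost derivation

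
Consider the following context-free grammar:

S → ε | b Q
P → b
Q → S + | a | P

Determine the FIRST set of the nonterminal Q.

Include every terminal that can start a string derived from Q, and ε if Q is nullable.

We compute FIRST(Q) using the standard algorithm.
FIRST(P) = {b}
FIRST(Q) = {+, a, b}
FIRST(S) = {b, ε}
Therefore, FIRST(Q) = {+, a, b}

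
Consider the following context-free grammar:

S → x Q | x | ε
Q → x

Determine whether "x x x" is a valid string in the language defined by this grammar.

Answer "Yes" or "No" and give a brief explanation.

No - no valid derivation exists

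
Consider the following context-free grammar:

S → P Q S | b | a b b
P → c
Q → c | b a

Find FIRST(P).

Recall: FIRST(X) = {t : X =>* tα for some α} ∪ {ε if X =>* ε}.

We compute FIRST(P) using the standard algorithm.
FIRST(P) = {c}
FIRST(Q) = {b, c}
FIRST(S) = {a, b, c}
Therefore, FIRST(P) = {c}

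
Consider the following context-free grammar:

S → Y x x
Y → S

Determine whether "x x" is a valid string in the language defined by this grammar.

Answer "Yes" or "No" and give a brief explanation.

No - no valid derivation exists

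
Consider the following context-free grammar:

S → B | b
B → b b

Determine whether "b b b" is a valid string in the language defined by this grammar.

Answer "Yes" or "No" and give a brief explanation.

No - no valid derivation exists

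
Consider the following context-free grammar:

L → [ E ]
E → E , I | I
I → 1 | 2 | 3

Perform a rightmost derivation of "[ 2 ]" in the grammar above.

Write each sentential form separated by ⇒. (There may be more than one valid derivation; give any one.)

L ⇒ [ E ] ⇒ [ I ] ⇒ [ 2 ]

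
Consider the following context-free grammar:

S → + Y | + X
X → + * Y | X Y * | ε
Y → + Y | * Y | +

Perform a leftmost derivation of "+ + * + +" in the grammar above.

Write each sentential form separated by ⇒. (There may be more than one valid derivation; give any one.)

S ⇒ + X ⇒ + + * Y ⇒ + + * + Y ⇒ + + * + +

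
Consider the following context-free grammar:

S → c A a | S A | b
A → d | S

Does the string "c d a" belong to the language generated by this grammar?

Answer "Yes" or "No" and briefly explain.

Yes - a valid derivation exists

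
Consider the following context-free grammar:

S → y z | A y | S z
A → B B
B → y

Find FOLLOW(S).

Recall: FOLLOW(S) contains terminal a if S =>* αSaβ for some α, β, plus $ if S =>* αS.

We compute FOLLOW(S) using the standard algorithm.
FOLLOW(S) starts with {$}.
FIRST(A) = {y}
FIRST(B) = {y}
FIRST(S) = {y}
FOLLOW(A) = {y}
FOLLOW(B) = {y}
FOLLOW(S) = {$, z}
Therefore, FOLLOW(S) = {$, z}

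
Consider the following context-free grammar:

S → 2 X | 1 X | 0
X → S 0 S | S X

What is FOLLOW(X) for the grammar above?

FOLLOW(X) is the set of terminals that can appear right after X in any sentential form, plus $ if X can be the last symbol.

We compute FOLLOW(X) using the standard algorithm.
FOLLOW(S) starts with {$}.
FIRST(S) = {0, 1, 2}
FIRST(X) = {0, 1, 2}
FOLLOW(S) = {$, 0, 1, 2}
FOLLOW(X) = {$, 0, 1, 2}
Therefore, FOLLOW(X) = {$, 0, 1, 2}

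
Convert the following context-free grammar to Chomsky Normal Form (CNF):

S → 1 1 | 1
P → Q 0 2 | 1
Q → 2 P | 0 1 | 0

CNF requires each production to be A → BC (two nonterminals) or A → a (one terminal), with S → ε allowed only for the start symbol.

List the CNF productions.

T1 → 1; S → 1; T0 → 0; T2 → 2; P → 1; Q → 0; S → T1 T1; P → Q X0; X0 → T0 T2; Q → T2 P; Q → T0 T1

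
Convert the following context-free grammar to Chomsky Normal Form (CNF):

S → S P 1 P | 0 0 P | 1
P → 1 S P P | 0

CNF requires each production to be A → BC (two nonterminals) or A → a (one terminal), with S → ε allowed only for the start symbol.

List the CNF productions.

T1 → 1; T0 → 0; S → 1; P → 0; S → S X0; X0 → P X1; X1 → T1 P; S → T0 X2; X2 → T0 P; P → T1 X3; X3 → S X4; X4 → P P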